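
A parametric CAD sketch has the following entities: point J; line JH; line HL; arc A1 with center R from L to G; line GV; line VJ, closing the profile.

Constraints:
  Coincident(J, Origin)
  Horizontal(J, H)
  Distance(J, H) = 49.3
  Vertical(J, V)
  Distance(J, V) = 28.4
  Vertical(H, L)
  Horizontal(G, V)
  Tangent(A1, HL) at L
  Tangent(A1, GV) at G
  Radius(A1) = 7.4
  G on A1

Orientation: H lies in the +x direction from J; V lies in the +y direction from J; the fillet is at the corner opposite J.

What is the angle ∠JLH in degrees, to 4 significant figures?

66.93°

J is at the origin; JH is horizontal with |JH| = 49.3 and H on the +x side, so H = (49.30, 0.000). JV is vertical with |JV| = 28.4 and V on the +y side, so V = (0.000, 28.40). The virtual corner opposite J is at (49.30, 28.40). Tangency of A1 to HL means the radius RL is perpendicular to HL and since A1 is tangent to GV there, RG ⟂ GV, with radius 7.4, so the center R sits 7.4 in from both sides at R = (41.90, 21.00). That places the tangent points at L = (49.30, 21.00) on HL and G = (41.90, 28.40) on GV. Then cos ∠JLH = LJ·LH / (|LJ||LH|), giving 66.93°.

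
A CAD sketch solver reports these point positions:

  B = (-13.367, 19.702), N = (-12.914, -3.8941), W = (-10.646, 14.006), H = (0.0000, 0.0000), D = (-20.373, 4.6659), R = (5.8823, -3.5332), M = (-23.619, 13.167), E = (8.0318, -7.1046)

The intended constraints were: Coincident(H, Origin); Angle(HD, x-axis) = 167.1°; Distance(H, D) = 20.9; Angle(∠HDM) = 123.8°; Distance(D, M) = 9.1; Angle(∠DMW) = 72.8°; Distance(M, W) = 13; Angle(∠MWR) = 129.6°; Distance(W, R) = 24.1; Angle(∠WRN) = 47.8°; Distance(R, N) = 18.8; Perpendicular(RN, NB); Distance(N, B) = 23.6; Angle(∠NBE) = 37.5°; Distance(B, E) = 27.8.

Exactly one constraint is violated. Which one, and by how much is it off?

Distance(B, E) = 27.8 — off by 6.50.

H = (0.00, 0.00) ✓; HD at 167.1° ✓; |HD| = 20.90 ✓; ∠HDM = 123.8° ✓; |DM| = 9.100 ✓; ∠DMW = 72.80° ✓; |MW| = 13.00 ✓; ∠MWR = 129.6° ✓; |WR| = 24.10 ✓; ∠WRN = 47.80° ✓; |RN| = 18.80 ✓; ∠(RN, NB) = 90.00° ✓; |NB| = 23.60 ✓; ∠NBE = 37.50° ✓; |BE| = 34.30 ✗.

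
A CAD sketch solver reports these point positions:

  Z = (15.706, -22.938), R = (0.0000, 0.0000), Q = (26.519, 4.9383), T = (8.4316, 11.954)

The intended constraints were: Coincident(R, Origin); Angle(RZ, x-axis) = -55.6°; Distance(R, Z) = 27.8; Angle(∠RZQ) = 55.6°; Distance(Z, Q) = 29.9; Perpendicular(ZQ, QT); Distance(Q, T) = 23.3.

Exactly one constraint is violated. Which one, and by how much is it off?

Distance(Q, T) = 23.3 — off by 3.90.

R = (0.00, 0.00) ✓; RZ at -55.60° ✓; |RZ| = 27.80 ✓; ∠RZQ = 55.60° ✓; |ZQ| = 29.90 ✓; ∠(ZQ, QT) = 90.00° ✓; |QT| = 19.40 ✗.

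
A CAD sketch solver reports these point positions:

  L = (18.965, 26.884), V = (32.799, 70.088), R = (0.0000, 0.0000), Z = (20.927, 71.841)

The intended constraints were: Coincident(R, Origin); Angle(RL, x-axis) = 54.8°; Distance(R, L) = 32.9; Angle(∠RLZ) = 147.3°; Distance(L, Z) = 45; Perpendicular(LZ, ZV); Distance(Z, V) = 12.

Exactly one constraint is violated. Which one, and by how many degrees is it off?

Perpendicular(LZ, ZV) — off by 5.90°.

R = (0.00, 0.00) ✓; RL at 54.80° ✓; |RL| = 32.90 ✓; ∠RLZ = 147.3° ✓; |LZ| = 45.00 ✓; ∠(LZ, ZV) = 95.90° ✗; |ZV| = 12.00 ✓.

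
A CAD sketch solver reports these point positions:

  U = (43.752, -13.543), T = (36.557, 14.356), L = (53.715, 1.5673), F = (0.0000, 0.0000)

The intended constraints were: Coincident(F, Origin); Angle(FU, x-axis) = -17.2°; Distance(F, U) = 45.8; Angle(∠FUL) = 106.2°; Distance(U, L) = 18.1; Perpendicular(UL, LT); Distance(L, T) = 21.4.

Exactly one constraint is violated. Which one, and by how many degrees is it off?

Perpendicular(UL, LT) — off by 3.30°.

F = (0.00, 0.00) ✓; FU at -17.20° ✓; |FU| = 45.80 ✓; ∠FUL = 106.2° ✓; |UL| = 18.10 ✓; ∠(UL, LT) = 86.70° ✗; |LT| = 21.40 ✓.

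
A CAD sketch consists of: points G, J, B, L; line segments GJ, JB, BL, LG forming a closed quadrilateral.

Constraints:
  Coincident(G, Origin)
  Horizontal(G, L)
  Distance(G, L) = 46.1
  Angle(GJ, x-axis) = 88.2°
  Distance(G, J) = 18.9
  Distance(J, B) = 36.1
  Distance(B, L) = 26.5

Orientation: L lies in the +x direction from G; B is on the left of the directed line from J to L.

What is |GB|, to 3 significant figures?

43.8

G is at the origin; GL is horizontal with |GL| = 46.1 and L in +x, so L = (46.1, 0). GJ runs at 88.2° with |GJ| = 18.9, so J = (0.594, 18.9). B is determined by |JB| = 36.1 and |BL| = 26.5 together: it lies at the intersection of circle(J, 36.1) and circle(L, 26.5). With |JL| = 49.3, the foot of the radical line on JL is 30.7 from J and the perpendicular offset is √(36.1² − 30.7²) = 18.9. Taking the left-of-JL solution: B = (36.2, 24.6).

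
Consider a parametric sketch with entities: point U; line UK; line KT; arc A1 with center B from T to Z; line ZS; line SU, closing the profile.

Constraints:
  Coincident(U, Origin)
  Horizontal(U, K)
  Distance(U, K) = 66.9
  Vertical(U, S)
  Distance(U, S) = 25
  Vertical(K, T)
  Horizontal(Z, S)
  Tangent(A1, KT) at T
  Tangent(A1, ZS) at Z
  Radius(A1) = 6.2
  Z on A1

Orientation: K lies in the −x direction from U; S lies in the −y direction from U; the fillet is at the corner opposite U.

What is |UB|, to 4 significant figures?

63.54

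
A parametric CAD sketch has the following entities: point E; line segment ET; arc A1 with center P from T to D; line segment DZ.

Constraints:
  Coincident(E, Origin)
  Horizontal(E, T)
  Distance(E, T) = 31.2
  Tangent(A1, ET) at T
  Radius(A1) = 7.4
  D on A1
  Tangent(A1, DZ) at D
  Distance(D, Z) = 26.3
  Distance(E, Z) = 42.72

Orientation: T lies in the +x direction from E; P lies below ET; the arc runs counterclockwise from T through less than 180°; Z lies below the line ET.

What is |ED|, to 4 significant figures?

25.10

E is at the origin; E and T share the same y with |ET| = 31.2 and T on the +x side, so T = (31.20, 0.000). Since A1 is tangent to ET there, PT ⟂ ET, so P = T + (0, -7.4) = (31.20, -7.400). Since PD ⟂ DZ (tangency), |PZ| = √(7.4² + 26.3²) = 27.32 regardless of where D sits on A1. So Z lies on both circle(E, 42.72) and circle(P, 27.32); the below-ET intersection is Z = (25.66, -34.15). D is the foot of the tangent from Z: D = (23.82, -7.919).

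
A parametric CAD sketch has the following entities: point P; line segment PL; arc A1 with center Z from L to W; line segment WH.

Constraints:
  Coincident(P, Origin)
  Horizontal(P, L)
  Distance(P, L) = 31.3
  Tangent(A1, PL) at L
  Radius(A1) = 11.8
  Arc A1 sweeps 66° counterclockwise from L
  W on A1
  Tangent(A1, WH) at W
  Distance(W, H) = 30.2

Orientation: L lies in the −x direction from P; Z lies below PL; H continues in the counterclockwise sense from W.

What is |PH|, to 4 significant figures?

64.43

On A1, L sits at bearing 90° from Z; a 66° counterclockwise sweep puts W at bearing 156°, so W = Z + 11.8·(cos 156°, sin 156°) = (-42.08, -7.001). Since A1 is tangent to WH there, ZW ⟂ WH, so WH runs along (−sin 156°, cos 156°); with |WH| = 30.2, H = (-54.36, -34.59). Then |PH| = |H − P| = 64.43.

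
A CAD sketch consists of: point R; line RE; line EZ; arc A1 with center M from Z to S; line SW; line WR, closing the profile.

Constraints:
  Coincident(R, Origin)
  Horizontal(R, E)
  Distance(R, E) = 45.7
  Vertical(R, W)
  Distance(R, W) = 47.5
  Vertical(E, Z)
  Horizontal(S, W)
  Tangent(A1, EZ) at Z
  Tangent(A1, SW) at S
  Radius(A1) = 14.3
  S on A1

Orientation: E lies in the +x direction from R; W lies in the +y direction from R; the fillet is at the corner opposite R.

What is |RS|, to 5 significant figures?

56.940

R is at the origin; RE is horizontal with |RE| = 45.7 and E on the +x side, so E = (45.700, 0.0000). RW is vertical with |RW| = 47.5 and W on the +y side, so W = (0.0000, 47.500). The virtual corner opposite R is at (45.700, 47.500). Since A1 is tangent to EZ there, MZ ⟂ EZ and since A1 is tangent to SW there, MS ⟂ SW, with radius 14.3, so the center M sits 14.3 in from both sides at M = (31.400, 33.200). That places the tangent points at Z = (45.700, 33.200) on EZ and S = (31.400, 47.500) on SW. Then |RS| = |S − R| = 56.940.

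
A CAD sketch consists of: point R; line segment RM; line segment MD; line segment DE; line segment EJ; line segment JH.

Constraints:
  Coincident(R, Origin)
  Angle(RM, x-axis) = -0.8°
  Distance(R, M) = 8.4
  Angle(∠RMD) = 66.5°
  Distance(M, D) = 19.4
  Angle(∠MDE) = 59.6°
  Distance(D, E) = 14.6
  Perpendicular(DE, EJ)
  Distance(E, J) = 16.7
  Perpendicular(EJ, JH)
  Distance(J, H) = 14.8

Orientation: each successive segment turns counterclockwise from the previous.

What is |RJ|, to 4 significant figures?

6.756

R is at the origin; RM runs at -0.8° with length 8.4, so M = (8.399, -0.1173). ∠RMD = 66.5° gives MD at 112.7° from the x-axis; with |MD| = 19.4, D = (0.9126, 17.78). ∠MDE = 59.6° gives DE at -126.9° from the x-axis; with |DE| = 14.6, E = (-7.854, 6.105). DE ⟂ EJ, so EJ runs at -36.90°; with |EJ| = 16.7, J = (5.501, -3.922). Then |RJ| = |J − R| = 6.756.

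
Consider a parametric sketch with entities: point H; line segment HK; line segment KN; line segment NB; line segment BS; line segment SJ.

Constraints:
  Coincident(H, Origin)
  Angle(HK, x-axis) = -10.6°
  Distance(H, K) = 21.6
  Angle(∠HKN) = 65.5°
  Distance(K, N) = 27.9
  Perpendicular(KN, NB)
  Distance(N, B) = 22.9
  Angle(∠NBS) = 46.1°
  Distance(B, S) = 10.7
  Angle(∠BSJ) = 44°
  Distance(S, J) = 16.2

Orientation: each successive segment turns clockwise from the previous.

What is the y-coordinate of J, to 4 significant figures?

-24.86

H is at the origin; HK runs at -10.6° with length 21.6, so K = (21.23, -3.973). ∠HKN = 65.5° gives KN at -125.1° from the x-axis; with |KN| = 27.9, N = (5.189, -26.80). KN is perpendicular to NB, so NB runs at 144.9°; with |NB| = 22.9, B = (-13.55, -13.63). ∠NBS = 46.1° gives BS at 11.00° from the x-axis; with |BS| = 10.7, S = (-3.043, -11.59). ∠BSJ = 44.0° gives SJ at -125.0° from the x-axis; with |SJ| = 16.2, J = (-12.34, -24.86). So J.y = -24.86.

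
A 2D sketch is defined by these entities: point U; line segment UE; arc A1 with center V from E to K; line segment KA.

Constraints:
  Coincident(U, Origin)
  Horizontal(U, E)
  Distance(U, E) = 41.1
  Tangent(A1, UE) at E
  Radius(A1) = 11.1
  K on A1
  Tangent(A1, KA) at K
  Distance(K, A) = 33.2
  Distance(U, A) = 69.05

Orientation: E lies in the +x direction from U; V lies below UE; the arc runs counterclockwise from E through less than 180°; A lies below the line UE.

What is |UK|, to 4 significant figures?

37.14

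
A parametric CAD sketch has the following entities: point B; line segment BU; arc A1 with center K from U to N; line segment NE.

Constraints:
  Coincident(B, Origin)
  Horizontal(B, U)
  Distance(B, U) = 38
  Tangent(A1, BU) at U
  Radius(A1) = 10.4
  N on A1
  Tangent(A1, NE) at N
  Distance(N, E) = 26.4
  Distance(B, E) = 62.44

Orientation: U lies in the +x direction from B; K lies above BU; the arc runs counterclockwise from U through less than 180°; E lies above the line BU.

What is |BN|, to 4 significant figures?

49.19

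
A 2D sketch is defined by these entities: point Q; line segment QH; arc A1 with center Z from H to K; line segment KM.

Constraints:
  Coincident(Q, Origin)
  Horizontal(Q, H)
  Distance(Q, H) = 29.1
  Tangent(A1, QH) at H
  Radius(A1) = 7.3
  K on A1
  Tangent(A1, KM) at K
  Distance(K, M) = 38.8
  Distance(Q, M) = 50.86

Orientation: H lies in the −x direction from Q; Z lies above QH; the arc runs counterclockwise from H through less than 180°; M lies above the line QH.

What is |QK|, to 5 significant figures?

22.976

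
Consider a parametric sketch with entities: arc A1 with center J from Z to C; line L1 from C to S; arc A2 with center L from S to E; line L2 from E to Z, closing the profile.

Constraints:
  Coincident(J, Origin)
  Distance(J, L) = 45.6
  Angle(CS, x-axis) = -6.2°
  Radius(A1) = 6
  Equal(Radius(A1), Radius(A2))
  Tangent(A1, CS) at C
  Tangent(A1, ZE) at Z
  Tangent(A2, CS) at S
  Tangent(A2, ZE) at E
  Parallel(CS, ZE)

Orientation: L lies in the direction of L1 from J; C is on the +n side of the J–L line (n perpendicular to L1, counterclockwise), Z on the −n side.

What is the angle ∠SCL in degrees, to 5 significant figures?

7.4959°

The slot axis is L1's direction at -6.2°, so u = (cos -6.2°, sin -6.2°) = (0.99415, -0.10800) and n = (−sin -6.2°, cos -6.2°) = (0.10800, 0.99415). J is at the origin and L lies 45.6 along u from J, so L = 45.6·u = (45.333, -4.9248). Tangency of A1 to both parallel lines with radius 6.0 puts C and Z at J ± 6.0·n: C = (0.64800, 5.9649), Z = (-0.64800, -5.9649). Equal radii place S and E the same way about L: S = L + 6.0·n = (45.981, 1.0401), E = L − 6.0·n = (44.685, -10.890). Then cos ∠SCL = CS·CL / (|CS||CL|), giving 7.4959°.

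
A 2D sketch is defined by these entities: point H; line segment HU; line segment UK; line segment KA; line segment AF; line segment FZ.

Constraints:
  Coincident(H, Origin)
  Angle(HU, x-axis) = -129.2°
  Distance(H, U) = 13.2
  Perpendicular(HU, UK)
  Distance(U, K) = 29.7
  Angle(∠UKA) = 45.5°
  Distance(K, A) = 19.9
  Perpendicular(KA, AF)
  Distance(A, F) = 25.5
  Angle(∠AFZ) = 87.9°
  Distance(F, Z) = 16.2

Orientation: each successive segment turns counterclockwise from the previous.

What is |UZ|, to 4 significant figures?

17.51

H is at the origin; HU runs at -129.2° with length 13.2, so U = (-8.343, -10.23). HU is perpendicular to UK, so UK runs at -39.20°; with |UK| = 29.7, K = (14.67, -29.00). ∠UKA = 45.5° gives KA at 95.30° from the x-axis; with |KA| = 19.9, A = (12.83, -9.186). KA is perpendicular to AF, so AF runs at -174.7°; with |AF| = 25.5, F = (-12.56, -11.54). ∠AFZ = 87.9° gives FZ at -82.60° from the x-axis; with |FZ| = 16.2, Z = (-10.47, -27.61). Then |UZ| = |Z − U| = 17.51.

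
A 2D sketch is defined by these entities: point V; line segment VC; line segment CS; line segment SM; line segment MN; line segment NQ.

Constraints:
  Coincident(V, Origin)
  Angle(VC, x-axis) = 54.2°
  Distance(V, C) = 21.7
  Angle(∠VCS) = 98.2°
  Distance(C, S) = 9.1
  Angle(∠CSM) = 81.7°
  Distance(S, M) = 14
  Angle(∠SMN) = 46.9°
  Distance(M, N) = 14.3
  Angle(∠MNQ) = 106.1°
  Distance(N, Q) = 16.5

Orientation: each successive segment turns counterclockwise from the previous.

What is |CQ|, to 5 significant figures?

13.250

∠SMN = 46.9° gives MN at 7.4000° from the x-axis; with |MN| = 14.3, N = (12.159, 14.394). ∠MNQ = 106.1° gives NQ at 81.300° from the x-axis; with |NQ| = 16.5, Q = (14.655, 30.704). Then |CQ| = |Q − C| = 13.250.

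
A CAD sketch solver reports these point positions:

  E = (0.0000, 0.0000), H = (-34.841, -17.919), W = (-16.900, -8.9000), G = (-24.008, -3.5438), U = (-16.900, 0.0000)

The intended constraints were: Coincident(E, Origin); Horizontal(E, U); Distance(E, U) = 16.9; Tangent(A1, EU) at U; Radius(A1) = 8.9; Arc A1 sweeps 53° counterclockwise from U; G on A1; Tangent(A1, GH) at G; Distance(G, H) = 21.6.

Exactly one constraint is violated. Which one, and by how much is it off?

Distance(G, H) = 21.6 — off by 3.60.

E = (0.00, 0.00) ✓; E.y = 0.00, U.y = 0.00 ✓; |EU| = 16.90 ✓; ∠(WU, UE) = 90.00° ✓; |WU| = 8.900 ✓; bearing(W→G) − bearing(W→U) = 53.00° ✓; |WG| = 8.900 ✓; ∠(WG, GH) = 90.00° ✓; |GH| = 18.00 ✗.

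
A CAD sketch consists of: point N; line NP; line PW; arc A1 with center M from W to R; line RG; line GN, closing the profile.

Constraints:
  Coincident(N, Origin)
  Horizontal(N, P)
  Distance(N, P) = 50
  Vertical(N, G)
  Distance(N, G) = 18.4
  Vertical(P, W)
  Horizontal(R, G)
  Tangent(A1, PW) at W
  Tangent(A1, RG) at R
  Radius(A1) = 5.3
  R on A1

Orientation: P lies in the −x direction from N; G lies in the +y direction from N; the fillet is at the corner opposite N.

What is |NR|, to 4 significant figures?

48.34

N is at the origin; N and P share the same y with |NP| = 50.0 and P on the −x side, so P = (-50.00, 0.000). N and G share the same x with |NG| = 18.4 and G on the +y side, so G = (0.000, 18.40). The virtual corner opposite N is at (-50.00, 18.40). A1 meets PW tangentially, so MW is at right angles to PW and since A1 is tangent to RG there, MR ⟂ RG, with radius 5.3, so the center M sits 5.3 in from both sides at M = (-44.70, 13.10). That places the tangent points at W = (-50.00, 13.10) on PW and R = (-44.70, 18.40) on RG. Then |NR| = |R − N| = 48.34.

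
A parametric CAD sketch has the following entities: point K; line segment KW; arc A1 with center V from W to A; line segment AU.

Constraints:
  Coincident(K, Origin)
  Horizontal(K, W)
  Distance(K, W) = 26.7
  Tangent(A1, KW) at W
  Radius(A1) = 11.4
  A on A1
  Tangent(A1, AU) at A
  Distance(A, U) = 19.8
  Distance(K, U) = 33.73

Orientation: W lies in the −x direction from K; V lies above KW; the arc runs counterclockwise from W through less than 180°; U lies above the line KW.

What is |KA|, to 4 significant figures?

18.74

K is at the origin; K and W share the same y with |KW| = 26.7 and W on the −x side, so W = (-26.70, 0.000). Tangency of A1 to KW means the radius VW is perpendicular to KW, so V = W + (0, 11.4) = (-26.70, 11.40). Since VA ⟂ AU (tangency), |VU| = √(11.4² + 19.8²) = 22.85 regardless of where A sits on A1. So U lies on both circle(K, 33.73) and circle(V, 22.85); the above-KW intersection is U = (-14.26, 30.57). A is the foot of the tangent from U: A = (-15.32, 10.79).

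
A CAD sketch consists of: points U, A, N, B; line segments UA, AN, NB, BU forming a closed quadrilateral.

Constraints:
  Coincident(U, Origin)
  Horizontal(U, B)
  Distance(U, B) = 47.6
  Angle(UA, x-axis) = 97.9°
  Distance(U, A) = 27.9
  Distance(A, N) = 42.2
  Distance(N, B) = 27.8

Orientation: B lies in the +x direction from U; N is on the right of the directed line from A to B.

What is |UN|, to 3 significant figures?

21.7

U is at the origin; UB is horizontal with |UB| = 47.6 and B in +x, so B = (47.6, 0). UA runs at 97.9° with |UA| = 27.9, so A = (-3.83, 27.6). N is determined by |AN| = 42.2 and |NB| = 27.8 together: it lies at the intersection of circle(A, 42.2) and circle(B, 27.8). With |AB| = 58.4, the foot of the radical line on AB is 37.8 from A and the perpendicular offset is √(42.2² − 37.8²) = 18.7. Taking the right-of-AB solution: N = (20.6, -6.75).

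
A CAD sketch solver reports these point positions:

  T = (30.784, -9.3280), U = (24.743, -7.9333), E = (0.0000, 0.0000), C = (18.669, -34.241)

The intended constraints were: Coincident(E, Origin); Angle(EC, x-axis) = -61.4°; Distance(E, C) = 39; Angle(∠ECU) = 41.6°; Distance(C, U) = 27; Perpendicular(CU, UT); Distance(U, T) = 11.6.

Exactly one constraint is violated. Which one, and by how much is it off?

Distance(U, T) = 11.6 — off by 5.40.

E = (0.00, 0.00) ✓; EC at -61.40° ✓; |EC| = 39.00 ✓; ∠ECU = 41.60° ✓; |CU| = 27.00 ✓; ∠(CU, UT) = 90.00° ✓; |UT| = 6.200 ✗.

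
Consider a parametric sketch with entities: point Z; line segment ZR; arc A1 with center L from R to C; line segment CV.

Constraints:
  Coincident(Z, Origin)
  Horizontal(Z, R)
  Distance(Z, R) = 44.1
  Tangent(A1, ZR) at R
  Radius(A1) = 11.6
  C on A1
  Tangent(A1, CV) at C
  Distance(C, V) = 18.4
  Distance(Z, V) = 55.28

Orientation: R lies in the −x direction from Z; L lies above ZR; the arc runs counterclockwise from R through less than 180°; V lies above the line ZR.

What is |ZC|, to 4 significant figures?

38.62

Z is at the origin; Z and R share the same y with |ZR| = 44.1 and R on the −x side, so R = (-44.10, 0.000). The tangent condition forces LR to be normal to ZR, so L = R + (0, 11.6) = (-44.10, 11.60). Since LC ⟂ CV (tangency), |LV| = √(11.6² + 18.4²) = 21.75 regardless of where C sits on A1. So V lies on both circle(Z, 55.28) and circle(L, 21.75); the above-ZR intersection is V = (-44.09, 33.35). C is the foot of the tangent from V: C = (-34.28, 17.78).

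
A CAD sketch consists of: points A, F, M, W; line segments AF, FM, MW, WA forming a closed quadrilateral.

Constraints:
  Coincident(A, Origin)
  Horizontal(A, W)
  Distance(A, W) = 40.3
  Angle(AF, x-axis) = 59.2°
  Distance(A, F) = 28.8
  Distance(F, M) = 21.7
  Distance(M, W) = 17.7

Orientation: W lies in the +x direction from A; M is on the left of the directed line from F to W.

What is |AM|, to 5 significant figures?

38.834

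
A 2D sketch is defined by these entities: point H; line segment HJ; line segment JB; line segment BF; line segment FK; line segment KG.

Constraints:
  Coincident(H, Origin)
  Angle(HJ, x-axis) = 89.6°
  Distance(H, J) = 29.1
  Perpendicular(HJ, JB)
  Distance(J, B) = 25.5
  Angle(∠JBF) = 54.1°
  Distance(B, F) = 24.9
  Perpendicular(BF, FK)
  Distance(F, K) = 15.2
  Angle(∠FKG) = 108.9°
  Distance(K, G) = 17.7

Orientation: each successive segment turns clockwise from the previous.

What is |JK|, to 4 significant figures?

11.35

H is at the origin; HJ runs at 89.6° with length 29.1, so J = (0.2032, 29.10). HJ is perpendicular to JB, so JB runs at -0.4000°; with |JB| = 25.5, B = (25.70, 28.92). ∠JBF = 54.1° gives BF at -126.3° from the x-axis; with |BF| = 24.9, F = (10.96, 8.854). The perpendicularity gives FK at right angles to BF, so FK runs at 143.7°; with |FK| = 15.2, K = (-1.289, 17.85). Then |JK| = |K − J| = 11.35.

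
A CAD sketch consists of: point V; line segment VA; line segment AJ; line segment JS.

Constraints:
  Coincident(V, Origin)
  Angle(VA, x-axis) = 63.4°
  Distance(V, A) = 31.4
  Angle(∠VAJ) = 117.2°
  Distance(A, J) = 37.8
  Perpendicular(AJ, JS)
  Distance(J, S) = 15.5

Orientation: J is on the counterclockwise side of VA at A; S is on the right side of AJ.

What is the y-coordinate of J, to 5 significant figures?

58.580

V is at the origin; VA runs at 63.4° with length 31.4, so A = 31.4·(cos 63.4°, sin 63.4°) = (14.060, 28.076). ∠VAJ = 117.2°, so AJ runs at 63.4° + (180° − 117.2°) = 126.20° from the x-axis; with |AJ| = 37.8, J = A + 37.8·(cos 126.20°, sin 126.20°) = (-8.2653, 58.580). So J.y = 58.580.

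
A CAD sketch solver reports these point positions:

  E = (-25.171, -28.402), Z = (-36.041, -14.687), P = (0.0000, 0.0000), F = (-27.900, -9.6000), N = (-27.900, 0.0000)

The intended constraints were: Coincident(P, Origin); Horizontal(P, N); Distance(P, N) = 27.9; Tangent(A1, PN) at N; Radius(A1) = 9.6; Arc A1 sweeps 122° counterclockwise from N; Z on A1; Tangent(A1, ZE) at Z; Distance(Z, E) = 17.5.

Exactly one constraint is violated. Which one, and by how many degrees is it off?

Tangent(A1, ZE) at Z — off by 6.40°.

P = (0.00, 0.00) ✓; P.y = 0.00, N.y = 0.00 ✓; |PN| = 27.90 ✓; ∠(FN, NP) = 90.00° ✓; |FN| = 9.600 ✓; bearing(F→Z) − bearing(F→N) = 122.0° ✓; |FZ| = 9.600 ✓; ∠(FZ, ZE) = 83.60° ✗; |ZE| = 17.50 ✓.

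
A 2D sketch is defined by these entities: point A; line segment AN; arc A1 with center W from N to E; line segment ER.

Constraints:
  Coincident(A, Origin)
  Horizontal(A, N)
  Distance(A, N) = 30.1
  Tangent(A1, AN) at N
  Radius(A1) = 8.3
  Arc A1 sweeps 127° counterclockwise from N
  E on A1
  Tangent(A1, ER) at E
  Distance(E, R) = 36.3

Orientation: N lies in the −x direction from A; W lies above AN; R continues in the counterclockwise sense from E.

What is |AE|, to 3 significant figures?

27.0

The tangent condition forces WN to be normal to AN, so W = N + (0, 8.3) = (-30.1, 8.30). On A1, N sits at bearing -90° from W; a 127° counterclockwise sweep puts E at bearing 37°, so E = W + 8.3·(cos 37°, sin 37°) = (-23.5, 13.3). Then |AE| = |E − A| = 27.0.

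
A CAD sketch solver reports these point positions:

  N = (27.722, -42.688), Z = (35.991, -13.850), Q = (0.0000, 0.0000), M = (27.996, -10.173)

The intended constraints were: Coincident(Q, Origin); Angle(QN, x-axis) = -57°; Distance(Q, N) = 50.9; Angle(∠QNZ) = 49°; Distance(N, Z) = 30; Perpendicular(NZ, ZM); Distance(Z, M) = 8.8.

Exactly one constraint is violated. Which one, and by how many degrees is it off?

Perpendicular(NZ, ZM) — off by 8.70°.

Q = (0.00, 0.00) ✓; QN at -57.00° ✓; |QN| = 50.90 ✓; ∠QNZ = 49.00° ✓; |NZ| = 30.00 ✓; ∠(NZ, ZM) = 81.30° ✗; |ZM| = 8.800 ✓.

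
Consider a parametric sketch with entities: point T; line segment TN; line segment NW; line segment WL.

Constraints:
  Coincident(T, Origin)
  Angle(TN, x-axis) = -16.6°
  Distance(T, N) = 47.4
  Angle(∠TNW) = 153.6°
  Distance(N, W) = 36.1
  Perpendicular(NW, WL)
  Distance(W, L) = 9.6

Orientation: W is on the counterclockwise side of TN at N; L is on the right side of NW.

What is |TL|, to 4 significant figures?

84.33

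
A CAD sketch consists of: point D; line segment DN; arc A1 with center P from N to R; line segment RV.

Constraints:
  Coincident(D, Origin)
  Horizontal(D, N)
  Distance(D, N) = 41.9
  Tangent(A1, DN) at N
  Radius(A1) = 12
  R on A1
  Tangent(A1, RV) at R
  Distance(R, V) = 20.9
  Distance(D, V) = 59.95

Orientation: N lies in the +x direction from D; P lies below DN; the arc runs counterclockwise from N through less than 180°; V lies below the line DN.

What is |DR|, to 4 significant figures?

39.38

Checks: |PN| = 12.00 ✓; |PR| = 12.00 ✓; ∠(PR, RV) = 90.00° ✓; |RV| = 20.90 ✓; |DV| = 59.95 ✓.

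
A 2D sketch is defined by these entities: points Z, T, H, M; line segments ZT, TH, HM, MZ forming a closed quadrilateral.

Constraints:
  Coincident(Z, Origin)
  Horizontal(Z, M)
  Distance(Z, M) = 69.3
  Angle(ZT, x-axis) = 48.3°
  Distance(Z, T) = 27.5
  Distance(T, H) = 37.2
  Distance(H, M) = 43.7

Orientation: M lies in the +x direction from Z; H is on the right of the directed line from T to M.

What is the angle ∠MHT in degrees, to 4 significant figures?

85.23°

Z is at the origin; Z and M share the same y with |ZM| = 69.3 and M in +x, so M = (69.3, 0). ZT runs at 48.3° with |ZT| = 27.5, so T = (18.29, 20.53). H is determined by |TH| = 37.2 and |HM| = 43.7 together: it lies at the intersection of circle(T, 37.2) and circle(M, 43.7). With |TM| = 54.98, the foot of the radical line on TM is 22.71 from T and the perpendicular offset is √(37.2² − 22.71²) = 29.46. Taking the right-of-TM solution: H = (28.36, -15.28).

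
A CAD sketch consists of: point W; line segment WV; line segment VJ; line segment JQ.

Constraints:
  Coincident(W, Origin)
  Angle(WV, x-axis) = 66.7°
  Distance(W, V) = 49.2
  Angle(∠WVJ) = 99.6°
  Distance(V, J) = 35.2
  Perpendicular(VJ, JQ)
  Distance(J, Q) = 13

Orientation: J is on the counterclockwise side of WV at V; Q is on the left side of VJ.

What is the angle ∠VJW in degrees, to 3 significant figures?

48.2°

W is at the origin; WV runs at 66.7° with length 49.2, so V = 49.2·(cos 66.7°, sin 66.7°) = (19.5, 45.2). ∠WVJ = 99.6°, so VJ runs at 66.7° + (180° − 99.6°) = 147° from the x-axis; with |VJ| = 35.2, J = V + 35.2·(cos 147°, sin 147°) = (-10.1, 64.3). Then cos ∠VJW = JV·JW / (|JV||JW|), giving 48.2°.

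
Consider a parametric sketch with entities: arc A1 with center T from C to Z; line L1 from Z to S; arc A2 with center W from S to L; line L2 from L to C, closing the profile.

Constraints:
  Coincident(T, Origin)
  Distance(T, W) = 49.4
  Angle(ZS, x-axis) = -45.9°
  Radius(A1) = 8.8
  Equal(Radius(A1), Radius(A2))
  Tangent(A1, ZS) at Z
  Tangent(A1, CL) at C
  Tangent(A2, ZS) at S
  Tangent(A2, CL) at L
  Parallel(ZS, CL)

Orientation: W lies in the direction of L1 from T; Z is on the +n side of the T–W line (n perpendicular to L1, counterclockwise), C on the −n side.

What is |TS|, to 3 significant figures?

50.2

The slot axis is L1's direction at -45.9°, so u = (cos -45.9°, sin -45.9°) = (0.696, -0.718) and n = (−sin -45.9°, cos -45.9°) = (0.718, 0.696). T is at the origin and W lies 49.4 along u from T, so W = 49.4·u = (34.4, -35.5). Tangency of A1 to both parallel lines with radius 8.8 puts Z and C at T ± 8.8·n: Z = (6.32, 6.12), C = (-6.32, -6.12). Equal radii place S and L the same way about W: S = W + 8.8·n = (40.7, -29.4), L = W − 8.8·n = (28.1, -41.6). Then |TS| = |S − T| = 50.2.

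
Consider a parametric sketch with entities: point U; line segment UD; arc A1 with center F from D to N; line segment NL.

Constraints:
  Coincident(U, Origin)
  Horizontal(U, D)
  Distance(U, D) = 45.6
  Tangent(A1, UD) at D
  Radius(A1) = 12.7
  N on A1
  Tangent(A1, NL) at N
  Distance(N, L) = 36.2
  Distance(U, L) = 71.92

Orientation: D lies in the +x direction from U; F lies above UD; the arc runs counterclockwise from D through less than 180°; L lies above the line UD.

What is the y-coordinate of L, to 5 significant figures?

50.676

U is at the origin; U and D share the same y with |UD| = 45.6 and D on the +x side, so D = (45.600, 0.0000). The tangent condition forces FD to be normal to UD, so F = D + (0, 12.7) = (45.600, 12.700). Since FN ⟂ NL (tangency), |FL| = √(12.7² + 36.2²) = 38.363 regardless of where N sits on A1. So L lies on both circle(U, 71.92) and circle(F, 38.363); the above-UD intersection is L = (51.033, 50.676). N is the foot of the tangent from L: N = (58.059, 15.165).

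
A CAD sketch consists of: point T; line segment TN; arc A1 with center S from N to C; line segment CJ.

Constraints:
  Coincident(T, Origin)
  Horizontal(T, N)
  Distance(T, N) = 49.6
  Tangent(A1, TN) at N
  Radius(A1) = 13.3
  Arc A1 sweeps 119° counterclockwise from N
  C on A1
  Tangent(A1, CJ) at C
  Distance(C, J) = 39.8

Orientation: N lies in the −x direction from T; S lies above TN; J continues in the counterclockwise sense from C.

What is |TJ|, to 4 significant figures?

79.09

On A1, N sits at bearing -90° from S; a 119° counterclockwise sweep puts C at bearing 29°, so C = S + 13.3·(cos 29°, sin 29°) = (-37.97, 19.75). A1 meets CJ tangentially, so SC is at right angles to CJ, so CJ runs along (−sin 29°, cos 29°); with |CJ| = 39.8, J = (-57.26, 54.56). Then |TJ| = |J − T| = 79.09.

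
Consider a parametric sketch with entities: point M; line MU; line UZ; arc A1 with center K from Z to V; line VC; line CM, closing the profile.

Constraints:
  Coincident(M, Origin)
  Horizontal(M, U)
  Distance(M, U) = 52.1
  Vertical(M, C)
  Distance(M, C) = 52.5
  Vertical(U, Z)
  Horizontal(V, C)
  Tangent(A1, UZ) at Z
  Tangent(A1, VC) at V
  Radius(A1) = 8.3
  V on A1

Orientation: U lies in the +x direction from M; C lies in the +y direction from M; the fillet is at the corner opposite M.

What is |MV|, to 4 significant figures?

68.37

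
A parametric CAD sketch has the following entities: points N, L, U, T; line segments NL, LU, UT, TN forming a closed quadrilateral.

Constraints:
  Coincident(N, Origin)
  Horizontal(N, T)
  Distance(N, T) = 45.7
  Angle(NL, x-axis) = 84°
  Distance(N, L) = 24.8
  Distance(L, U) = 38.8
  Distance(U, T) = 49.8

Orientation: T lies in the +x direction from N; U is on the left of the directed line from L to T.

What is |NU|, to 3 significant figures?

58.7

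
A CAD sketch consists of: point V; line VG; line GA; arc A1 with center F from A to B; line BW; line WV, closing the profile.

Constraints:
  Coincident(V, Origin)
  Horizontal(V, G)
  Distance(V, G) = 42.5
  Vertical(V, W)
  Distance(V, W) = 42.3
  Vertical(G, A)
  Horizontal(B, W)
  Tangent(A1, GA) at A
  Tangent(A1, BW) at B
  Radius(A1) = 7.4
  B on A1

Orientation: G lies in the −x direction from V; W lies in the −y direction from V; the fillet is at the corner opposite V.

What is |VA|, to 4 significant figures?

54.99

The virtual corner opposite V is at (-42.50, -42.30). Tangency of A1 to GA means the radius FA is perpendicular to GA and tangency of A1 to BW means the radius FB is perpendicular to BW, with radius 7.4, so the center F sits 7.4 in from both sides at F = (-35.10, -34.90). That places the tangent points at A = (-42.50, -34.90) on GA and B = (-35.10, -42.30) on BW. Then |VA| = |A − V| = 54.99.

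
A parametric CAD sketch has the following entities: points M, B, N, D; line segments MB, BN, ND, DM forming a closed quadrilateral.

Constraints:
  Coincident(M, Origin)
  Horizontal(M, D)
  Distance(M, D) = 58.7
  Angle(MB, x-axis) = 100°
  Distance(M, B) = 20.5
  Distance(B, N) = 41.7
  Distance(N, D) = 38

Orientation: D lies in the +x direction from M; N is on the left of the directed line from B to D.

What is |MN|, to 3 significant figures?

48.0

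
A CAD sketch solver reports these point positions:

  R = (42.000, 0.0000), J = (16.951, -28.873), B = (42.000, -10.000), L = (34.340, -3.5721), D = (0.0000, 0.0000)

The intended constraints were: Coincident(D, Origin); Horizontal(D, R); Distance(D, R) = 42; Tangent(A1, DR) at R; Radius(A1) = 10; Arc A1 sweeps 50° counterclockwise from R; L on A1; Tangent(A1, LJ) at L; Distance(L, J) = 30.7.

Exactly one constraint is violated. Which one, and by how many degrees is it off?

Tangent(A1, LJ) at L — off by 5.50°.

D = (0.00, 0.00) ✓; D.y = 0.00, R.y = 0.00 ✓; |DR| = 42.00 ✓; ∠(BR, RD) = 90.00° ✓; |BR| = 10.00 ✓; bearing(B→L) − bearing(B→R) = 50.00° ✓; |BL| = 10.00 ✓; ∠(BL, LJ) = 84.50° ✗; |LJ| = 30.70 ✓.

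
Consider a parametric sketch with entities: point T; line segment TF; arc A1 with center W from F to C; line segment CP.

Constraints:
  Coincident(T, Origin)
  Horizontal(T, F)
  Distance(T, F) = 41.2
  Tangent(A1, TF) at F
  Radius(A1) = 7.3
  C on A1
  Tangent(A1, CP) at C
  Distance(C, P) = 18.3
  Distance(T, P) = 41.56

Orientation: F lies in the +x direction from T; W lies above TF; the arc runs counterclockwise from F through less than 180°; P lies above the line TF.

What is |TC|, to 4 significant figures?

47.93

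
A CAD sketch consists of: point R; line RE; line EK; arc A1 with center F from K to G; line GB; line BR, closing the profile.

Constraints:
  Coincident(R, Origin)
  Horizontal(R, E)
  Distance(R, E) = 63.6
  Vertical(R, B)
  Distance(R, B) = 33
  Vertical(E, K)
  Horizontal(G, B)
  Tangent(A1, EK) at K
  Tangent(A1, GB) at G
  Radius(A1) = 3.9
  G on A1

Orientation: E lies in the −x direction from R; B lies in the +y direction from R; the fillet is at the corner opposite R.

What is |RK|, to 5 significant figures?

69.941

R is at the origin; R and E share the same y with |RE| = 63.6 and E on the −x side, so E = (-63.600, 0.0000). RB is vertical with |RB| = 33.0 and B on the +y side, so B = (0.0000, 33.000). The virtual corner opposite R is at (-63.600, 33.000). A1 meets EK tangentially, so FK is at right angles to EK and A1 meets GB tangentially, so FG is at right angles to GB, with radius 3.9, so the center F sits 3.9 in from both sides at F = (-59.700, 29.100). That places the tangent points at K = (-63.600, 29.100) on EK and G = (-59.700, 33.000) on GB. Then |RK| = |K − R| = 69.941.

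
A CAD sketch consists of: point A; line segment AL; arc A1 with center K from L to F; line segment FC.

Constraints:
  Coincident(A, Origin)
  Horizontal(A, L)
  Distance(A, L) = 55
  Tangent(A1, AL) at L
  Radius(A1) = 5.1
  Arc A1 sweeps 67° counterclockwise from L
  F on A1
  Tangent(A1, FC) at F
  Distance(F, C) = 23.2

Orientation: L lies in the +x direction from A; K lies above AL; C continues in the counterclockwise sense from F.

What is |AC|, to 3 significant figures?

73.0

On A1, L sits at bearing -90° from K; a 67° counterclockwise sweep puts F at bearing -23°, so F = K + 5.1·(cos -23°, sin -23°) = (59.7, 3.11). Tangency of A1 to FC means the radius KF is perpendicular to FC, so FC runs along (−sin -23°, cos -23°); with |FC| = 23.2, C = (68.8, 24.5). Then |AC| = |C − A| = 73.0.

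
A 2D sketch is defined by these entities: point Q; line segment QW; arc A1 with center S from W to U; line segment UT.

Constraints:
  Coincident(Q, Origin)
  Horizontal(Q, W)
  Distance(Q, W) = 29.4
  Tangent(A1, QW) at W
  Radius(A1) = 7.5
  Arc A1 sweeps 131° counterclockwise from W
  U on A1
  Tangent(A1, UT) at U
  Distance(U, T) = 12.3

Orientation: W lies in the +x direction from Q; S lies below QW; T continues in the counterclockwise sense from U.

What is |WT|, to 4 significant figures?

21.84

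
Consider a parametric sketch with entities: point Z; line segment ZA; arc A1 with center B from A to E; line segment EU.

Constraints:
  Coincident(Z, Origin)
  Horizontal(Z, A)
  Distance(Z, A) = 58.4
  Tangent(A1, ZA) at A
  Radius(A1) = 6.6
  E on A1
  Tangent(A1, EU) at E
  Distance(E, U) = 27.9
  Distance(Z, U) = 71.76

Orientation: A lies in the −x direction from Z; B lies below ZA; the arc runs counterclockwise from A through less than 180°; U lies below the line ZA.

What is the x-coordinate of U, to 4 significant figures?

-62.67

Checks: |BE| = 6.600 ✓; ∠(BE, EU) = 90.00° ✓; |EU| = 27.90 ✓; |ZU| = 71.76 ✓.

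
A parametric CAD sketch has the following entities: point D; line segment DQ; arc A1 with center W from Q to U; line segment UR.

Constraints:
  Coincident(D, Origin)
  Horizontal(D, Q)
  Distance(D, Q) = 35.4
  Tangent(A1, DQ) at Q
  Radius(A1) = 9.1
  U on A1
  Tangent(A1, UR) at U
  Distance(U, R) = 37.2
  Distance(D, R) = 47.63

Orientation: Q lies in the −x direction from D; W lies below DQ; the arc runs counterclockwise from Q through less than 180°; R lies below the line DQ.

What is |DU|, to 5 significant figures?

44.977

D is at the origin; D and Q share the same y with |DQ| = 35.4 and Q on the −x side, so Q = (-35.400, 0.0000). Tangency of A1 to DQ means the radius WQ is perpendicular to DQ, so W = Q + (0, -9.1) = (-35.400, -9.1000). Since WU ⟂ UR (tangency), |WR| = √(9.1² + 37.2²) = 38.297 regardless of where U sits on A1. So R lies on both circle(D, 47.63) and circle(W, 38.297); the below-DQ intersection is R = (-18.965, -43.691). U is the foot of the tangent from R: U = (-42.456, -14.846).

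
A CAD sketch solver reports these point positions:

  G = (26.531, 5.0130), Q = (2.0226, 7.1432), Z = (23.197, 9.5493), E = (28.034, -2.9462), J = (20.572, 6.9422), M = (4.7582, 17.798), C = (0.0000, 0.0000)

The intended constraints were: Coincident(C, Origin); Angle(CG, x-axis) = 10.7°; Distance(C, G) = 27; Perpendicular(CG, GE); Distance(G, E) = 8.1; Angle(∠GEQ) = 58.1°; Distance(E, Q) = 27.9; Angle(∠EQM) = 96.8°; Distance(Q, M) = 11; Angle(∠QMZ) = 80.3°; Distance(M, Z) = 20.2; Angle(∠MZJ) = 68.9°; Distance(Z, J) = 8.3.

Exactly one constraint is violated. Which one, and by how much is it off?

Distance(Z, J) = 8.3 — off by 4.60.

C = (0.00, 0.00) ✓; CG at 10.70° ✓; |CG| = 27.00 ✓; ∠(CG, GE) = 90.01° ✓; |GE| = 8.100 ✓; ∠GEQ = 58.11° ✓; |EQ| = 27.90 ✓; ∠EQM = 96.80° ✓; |QM| = 11.00 ✓; ∠QMZ = 80.30° ✓; |MZ| = 20.20 ✓; ∠MZJ = 68.91° ✓; |ZJ| = 3.700 ✗.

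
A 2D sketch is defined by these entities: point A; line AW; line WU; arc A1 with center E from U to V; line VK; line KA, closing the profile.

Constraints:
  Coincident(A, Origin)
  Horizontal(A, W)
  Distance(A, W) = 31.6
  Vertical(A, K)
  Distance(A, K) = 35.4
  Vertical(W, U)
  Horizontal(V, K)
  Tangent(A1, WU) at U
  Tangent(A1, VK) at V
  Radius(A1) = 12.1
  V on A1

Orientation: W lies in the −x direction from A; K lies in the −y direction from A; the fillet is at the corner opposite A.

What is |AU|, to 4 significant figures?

39.26

A is at the origin; A and W share the same y with |AW| = 31.6 and W on the −x side, so W = (-31.60, 0.000). AK is vertical with |AK| = 35.4 and K on the −y side, so K = (0.000, -35.40). The virtual corner opposite A is at (-31.60, -35.40). A1 meets WU tangentially, so EU is at right angles to WU and A1 meets VK tangentially, so EV is at right angles to VK, with radius 12.1, so the center E sits 12.1 in from both sides at E = (-19.50, -23.30). That places the tangent points at U = (-31.60, -23.30) on WU and V = (-19.50, -35.40) on VK. Then |AU| = |U − A| = 39.26.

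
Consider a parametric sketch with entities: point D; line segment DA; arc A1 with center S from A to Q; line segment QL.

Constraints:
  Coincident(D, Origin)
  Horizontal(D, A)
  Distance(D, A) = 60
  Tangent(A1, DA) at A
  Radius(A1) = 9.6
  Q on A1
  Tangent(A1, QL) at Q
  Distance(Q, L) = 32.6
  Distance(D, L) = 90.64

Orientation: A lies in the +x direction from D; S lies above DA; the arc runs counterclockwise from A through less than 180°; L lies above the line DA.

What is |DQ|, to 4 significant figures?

68.56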